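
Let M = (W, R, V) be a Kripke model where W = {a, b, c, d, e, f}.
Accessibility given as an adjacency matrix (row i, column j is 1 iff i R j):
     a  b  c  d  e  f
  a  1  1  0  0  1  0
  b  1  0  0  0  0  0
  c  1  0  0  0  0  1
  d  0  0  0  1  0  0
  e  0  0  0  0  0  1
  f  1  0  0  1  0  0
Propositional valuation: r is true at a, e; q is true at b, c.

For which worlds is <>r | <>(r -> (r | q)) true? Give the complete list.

a, b, c, d, e, f

Let φ = <>r | <>(r -> (r | q)). Evaluate φ at each world:
  a (successors {a, b, e}): φ is true.
  b (successors {a}): φ is true.
  c (successors {a, f}): φ is true.
  d (successors {d}): φ is true.
  e (successors {f}): φ is true.
  f (successors {a, d}): φ is true.
For instance, at b:
  At b: <>r is true, <>(r -> (r | q)) is true, so <>r | <>(r -> (r | q)) is true.
    At b: <>r requires r at some successor in {a}.
      r holds at a, so <>r is true at b.
    At b: <>(r -> (r | q)) requires r -> (r | q) at some successor in {a}.
      r -> (r | q) holds at a, so <>(r -> (r | q)) is true at b.
Satisfying worlds: {a, b, c, d, e, f}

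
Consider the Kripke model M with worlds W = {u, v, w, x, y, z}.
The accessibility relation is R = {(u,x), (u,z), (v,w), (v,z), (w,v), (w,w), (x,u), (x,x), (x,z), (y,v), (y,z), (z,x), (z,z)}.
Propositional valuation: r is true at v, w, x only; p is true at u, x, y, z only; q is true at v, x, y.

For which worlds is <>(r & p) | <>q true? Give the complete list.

Let φ = <>(r & p) | <>q. Evaluate φ at each world:
  u (successors {x, z}): φ is true.
  v (successors {w, z}): φ is false.
  w (successors {v, w}): φ is true.
  x (successors {u, x, z}): φ is true.
  y (successors {v, z}): φ is true.
  z (successors {x, z}): φ is true.
For instance, at v:
  At v: <>(r & p) is false, <>q is false, so <>(r & p) | <>q is false.
    At v: <>(r & p) requires r & p at some successor in {w, z}.
      At w: r & p is false.
      At z: r & p is false.
    So <>(r & p) is false at v.
    At v: <>q requires q at some successor in {w, z}.
      At w: q is false.
      At z: q is false.
    So <>q is false at v.
Satisfying worlds: {u, w, x, y, z}

u, w, x, y, z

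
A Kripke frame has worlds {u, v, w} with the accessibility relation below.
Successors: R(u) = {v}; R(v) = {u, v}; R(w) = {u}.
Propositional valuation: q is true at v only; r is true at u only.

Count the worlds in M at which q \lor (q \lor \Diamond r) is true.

Let φ = q \lor (q \lor \Diamond r). Evaluate φ at each world:
  u (successors {v}): φ is false.
  v (successors {u, v}): φ is true.
  w (successors {u}): φ is true.
For instance, at v:
  At v: q is true, q \lor \Diamond r is true, so q \lor (q \lor \Diamond r) is true.
    At v: q is true, \Diamond r is true, so q \lor \Diamond r is true.
      At v: \Diamond r requires r at some successor in {u, v}.
        r holds at u, so \Diamond r is true at v.
Satisfying worlds: {v, w}

2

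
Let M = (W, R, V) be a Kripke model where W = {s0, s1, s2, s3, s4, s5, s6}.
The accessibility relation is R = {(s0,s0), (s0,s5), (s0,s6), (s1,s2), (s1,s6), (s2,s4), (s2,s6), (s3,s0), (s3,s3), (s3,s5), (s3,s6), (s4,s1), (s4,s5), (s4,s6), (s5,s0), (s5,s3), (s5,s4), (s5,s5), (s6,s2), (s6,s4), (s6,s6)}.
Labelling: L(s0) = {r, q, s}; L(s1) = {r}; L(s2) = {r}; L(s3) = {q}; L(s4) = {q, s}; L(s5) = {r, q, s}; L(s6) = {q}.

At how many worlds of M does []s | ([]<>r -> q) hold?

6

Recall that []ψ holds at a world iff ψ holds at every accessible world, and <>ψ holds iff ψ holds at some accessible world.
Let φ = []s | ([]<>r -> q). Evaluate φ at each world:
  s0 (successors {s0, s5, s6}): φ is true.
  s1 (successors {s2, s6}): φ is true.
  s2 (successors {s4, s6}): φ is false.
  s3 (successors {s0, s3, s5, s6}): φ is true.
  s4 (successors {s1, s5, s6}): φ is true.
  s5 (successors {s0, s3, s4, s5}): φ is true.
  s6 (successors {s2, s4, s6}): φ is true.
For instance, at s1:
  At s1: []s is false, []<>r -> q is true, so []s | ([]<>r -> q) is true.
    At s1: []s requires s at every successor {s2, s6}.
      s fails at s2, so []s is false at s1.
    At s1: []<>r is false, q is false, so []<>r -> q is true.
      At s1: []<>r requires <>r at every successor {s2, s6}.
        <>r fails at s2, so []<>r is false at s1.
Satisfying worlds: {s0, s1, s3, s4, s5, s6}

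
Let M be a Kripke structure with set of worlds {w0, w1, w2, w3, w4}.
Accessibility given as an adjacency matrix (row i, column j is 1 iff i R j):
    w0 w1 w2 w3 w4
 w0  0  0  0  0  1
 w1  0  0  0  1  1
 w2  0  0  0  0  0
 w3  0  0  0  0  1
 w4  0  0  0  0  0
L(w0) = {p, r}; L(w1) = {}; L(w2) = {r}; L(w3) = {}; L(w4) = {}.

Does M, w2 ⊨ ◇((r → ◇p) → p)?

No

At w2: no accessible worlds, so ◇((r → ◇p) → p) is false.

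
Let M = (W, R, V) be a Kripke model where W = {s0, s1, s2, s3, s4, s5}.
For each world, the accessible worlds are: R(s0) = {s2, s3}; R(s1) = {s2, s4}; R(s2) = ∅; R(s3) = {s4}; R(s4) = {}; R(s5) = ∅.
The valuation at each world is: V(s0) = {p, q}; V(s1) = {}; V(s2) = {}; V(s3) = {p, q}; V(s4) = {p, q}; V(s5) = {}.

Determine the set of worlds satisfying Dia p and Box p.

Let φ = Dia p and Box p. Evaluate φ at each world:
  s0 (successors {s2, s3}): φ is false.
  s1 (successors {s2, s4}): φ is false.
  s2 (successors ∅): φ is false.
  s3 (successors {s4}): φ is true.
  s4 (successors ∅): φ is false.
  s5 (successors ∅): φ is false.
For instance, at s3:
  At s3: Dia p is true, Box p is true, so Dia p and Box p is true.
    At s3: Dia p requires p at some successor in {s4}.
      p holds at s4, so Dia p is true at s3.
    At s3: Box p requires p at every successor {s4}.
      At s4: p is true.
    So Box p is true at s3.
Satisfying worlds: {s3}

s3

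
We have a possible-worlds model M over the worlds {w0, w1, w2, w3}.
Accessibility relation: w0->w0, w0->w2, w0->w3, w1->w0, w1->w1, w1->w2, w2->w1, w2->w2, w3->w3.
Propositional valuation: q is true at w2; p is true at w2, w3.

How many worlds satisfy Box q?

Let φ = Box q. Evaluate φ at each world:
  w0 (successors {w0, w2, w3}): φ is false.
  w1 (successors {w0, w1, w2}): φ is false.
  w2 (successors {w1, w2}): φ is false.
  w3 (successors {w3}): φ is false.
For instance, at w2:
  At w2: Box q requires q at every successor {w1, w2}.
    q fails at w1, so Box q is false at w2.
Satisfying worlds: none.

0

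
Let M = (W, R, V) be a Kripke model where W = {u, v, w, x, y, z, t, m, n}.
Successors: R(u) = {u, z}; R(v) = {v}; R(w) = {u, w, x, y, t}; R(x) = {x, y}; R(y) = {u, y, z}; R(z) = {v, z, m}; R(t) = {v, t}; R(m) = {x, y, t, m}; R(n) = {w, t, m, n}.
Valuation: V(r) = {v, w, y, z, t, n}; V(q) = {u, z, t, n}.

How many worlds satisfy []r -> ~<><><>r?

7

Let φ = []r -> ~<><><>r. Evaluate φ at each world:
  u (successors {u, z}): φ is true.
  v (successors {v}): φ is false.
  w (successors {u, w, x, y, t}): φ is true.
  x (successors {x, y}): φ is true.
  y (successors {u, y, z}): φ is true.
  z (successors {v, z, m}): φ is true.
  t (successors {v, t}): φ is false.
  m (successors {x, y, t, m}): φ is true.
  n (successors {w, t, m, n}): φ is true.
For instance, at u:
  At u: []r is false, ~<><><>r is false, so []r -> ~<><><>r is true.
    At u: []r requires r at every successor {u, z}.
      r fails at u, so []r is false at u.
    At u: <><><>r is true, so ~<><><>r is false.
      At u: <><><>r requires <><>r at some successor in {u, z}.
        <><>r holds at u, so <><><>r is true at u.
Satisfying worlds: {u, w, x, y, z, m, n}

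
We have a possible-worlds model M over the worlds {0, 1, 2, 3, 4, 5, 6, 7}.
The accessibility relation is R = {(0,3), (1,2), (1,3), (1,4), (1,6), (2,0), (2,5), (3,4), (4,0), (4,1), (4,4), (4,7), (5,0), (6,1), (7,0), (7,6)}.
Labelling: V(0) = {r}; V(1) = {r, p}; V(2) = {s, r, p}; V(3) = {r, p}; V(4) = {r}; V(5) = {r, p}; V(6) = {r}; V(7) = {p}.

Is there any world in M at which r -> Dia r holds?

Yes

Let φ = r -> Dia r. Evaluate φ at each world:
  0 (successors {3}): φ is true.
  1 (successors {2, 3, 4, 6}): φ is true.
  2 (successors {0, 5}): φ is true.
  3 (successors {4}): φ is true.
  4 (successors {0, 1, 4, 7}): φ is true.
  5 (successors {0}): φ is true.
  6 (successors {1}): φ is true.
  7 (successors {0, 6}): φ is true.
Detail at 0 (witness):
  At 0: r is true, Dia r is true, so r -> Dia r is true.
    At 0: Dia r requires r at some successor in {3}.
      r holds at 3, so Dia r is true at 0.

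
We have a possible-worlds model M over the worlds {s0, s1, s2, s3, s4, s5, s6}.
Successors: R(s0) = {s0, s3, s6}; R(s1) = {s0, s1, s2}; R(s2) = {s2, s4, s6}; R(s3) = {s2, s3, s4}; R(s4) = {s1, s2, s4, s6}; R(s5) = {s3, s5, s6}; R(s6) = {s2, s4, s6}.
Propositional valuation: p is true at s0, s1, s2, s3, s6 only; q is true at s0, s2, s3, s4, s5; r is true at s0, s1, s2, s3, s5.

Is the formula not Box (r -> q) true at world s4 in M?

Yes

Recall that Box ψ holds at a world iff ψ holds at every accessible world, and Dia ψ holds iff ψ holds at some accessible world.
At s4: Box (r -> q) is false, so not Box (r -> q) is true.
  At s4: Box (r -> q) requires r -> q at every successor {s1, s2, s4, s6}.
    r -> q fails at s1, so Box (r -> q) is false at s4.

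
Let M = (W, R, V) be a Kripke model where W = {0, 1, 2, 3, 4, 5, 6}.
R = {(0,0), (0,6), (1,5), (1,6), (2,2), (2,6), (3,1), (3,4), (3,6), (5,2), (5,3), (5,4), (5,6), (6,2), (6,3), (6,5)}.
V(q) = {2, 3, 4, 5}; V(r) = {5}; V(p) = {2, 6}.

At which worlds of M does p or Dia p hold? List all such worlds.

Recall that Dia ψ holds at a world iff ψ holds at some accessible world.
Let φ = p or Dia p. Evaluate φ at each world:
  0 (successors {0, 6}): φ is true.
  1 (successors {5, 6}): φ is true.
  2 (successors {2, 6}): φ is true.
  3 (successors {1, 4, 6}): φ is true.
  4 (successors ∅): φ is false.
  5 (successors {2, 3, 4, 6}): φ is true.
  6 (successors {2, 3, 5}): φ is true.
For instance, at 5:
  At 5: p is false, Dia p is true, so p or Dia p is true.
    At 5: Dia p requires p at some successor in {2, 3, 4, 6}.
      p holds at 2, so Dia p is true at 5.
Satisfying worlds: {0, 1, 2, 3, 5, 6}

0, 1, 2, 3, 5, 6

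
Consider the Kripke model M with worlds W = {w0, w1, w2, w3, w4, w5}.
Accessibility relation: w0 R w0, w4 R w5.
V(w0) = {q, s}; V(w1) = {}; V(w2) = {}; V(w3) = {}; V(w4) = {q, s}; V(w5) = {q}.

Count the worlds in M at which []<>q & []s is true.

5

Let φ = []<>q & []s. Evaluate φ at each world:
  w0 (successors {w0}): φ is true.
  w1 (successors ∅): φ is true.
  w2 (successors ∅): φ is true.
  w3 (successors ∅): φ is true.
  w4 (successors {w5}): φ is false.
  w5 (successors ∅): φ is true.
For instance, at w0:
  At w0: []<>q is true, []s is true, so []<>q & []s is true.
    At w0: []<>q requires <>q at every successor {w0}.
      At w0: <>q is true.
    So []<>q is true at w0.
    At w0: []s requires s at every successor {w0}.
      At w0: s is true.
    So []s is true at w0.
Satisfying worlds: {w0, w1, w2, w3, w5}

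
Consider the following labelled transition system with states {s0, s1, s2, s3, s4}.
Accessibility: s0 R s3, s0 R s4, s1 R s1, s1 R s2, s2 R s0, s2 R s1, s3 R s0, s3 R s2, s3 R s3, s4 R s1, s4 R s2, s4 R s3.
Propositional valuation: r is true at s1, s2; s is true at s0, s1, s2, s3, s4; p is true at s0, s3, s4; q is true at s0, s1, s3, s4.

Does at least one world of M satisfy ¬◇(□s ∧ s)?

Let φ = ¬◇(□s ∧ s). Evaluate φ at each world:
  s0 (successors {s3, s4}): φ is false.
  s1 (successors {s1, s2}): φ is false.
  s2 (successors {s0, s1}): φ is false.
  s3 (successors {s0, s2, s3}): φ is false.
  s4 (successors {s1, s2, s3}): φ is false.
For instance, at s2:
  At s2: ◇(□s ∧ s) is true, so ¬◇(□s ∧ s) is false.
    At s2: ◇(□s ∧ s) requires □s ∧ s at some successor in {s0, s1}.
      □s ∧ s holds at s0, so ◇(□s ∧ s) is true at s2.

No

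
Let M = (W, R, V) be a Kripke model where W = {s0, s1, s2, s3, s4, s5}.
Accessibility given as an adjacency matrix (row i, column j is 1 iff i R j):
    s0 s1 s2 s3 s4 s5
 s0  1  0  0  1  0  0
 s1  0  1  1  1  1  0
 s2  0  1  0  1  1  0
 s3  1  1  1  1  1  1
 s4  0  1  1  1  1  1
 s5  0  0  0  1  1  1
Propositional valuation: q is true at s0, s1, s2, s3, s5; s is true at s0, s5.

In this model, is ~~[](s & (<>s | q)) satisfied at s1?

Recall that []ψ holds at a world iff ψ holds at every accessible world, and <>ψ holds iff ψ holds at some accessible world.
At s1: ~[](s & (<>s | q)) is true, so ~~[](s & (<>s | q)) is false.
  At s1: [](s & (<>s | q)) is false, so ~[](s & (<>s | q)) is true.
    At s1: [](s & (<>s | q)) requires s & (<>s | q) at every successor {s1, s2, s3, s4}.
      s & (<>s | q) fails at s1, so [](s & (<>s | q)) is false at s1.

No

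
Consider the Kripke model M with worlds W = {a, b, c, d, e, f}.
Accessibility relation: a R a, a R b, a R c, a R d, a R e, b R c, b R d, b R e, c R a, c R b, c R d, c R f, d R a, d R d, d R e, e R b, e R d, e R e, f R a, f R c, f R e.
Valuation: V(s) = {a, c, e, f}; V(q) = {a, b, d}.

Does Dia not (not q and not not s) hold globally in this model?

Yes

Recall that Dia ψ holds at a world iff ψ holds at some accessible world.
Let φ = Dia not (not q and not not s). Evaluate φ at each world:
  a (successors {a, b, c, d, e}): φ is true.
  b (successors {c, d, e}): φ is true.
  c (successors {a, b, d, f}): φ is true.
  d (successors {a, d, e}): φ is true.
  e (successors {b, d, e}): φ is true.
  f (successors {a, c, e}): φ is true.
For instance, at e:
  At e: Dia not (not q and not not s) requires not (not q and not not s) at some successor in {b, d, e}.
    not (not q and not not s) holds at b, so Dia not (not q and not not s) is true at e.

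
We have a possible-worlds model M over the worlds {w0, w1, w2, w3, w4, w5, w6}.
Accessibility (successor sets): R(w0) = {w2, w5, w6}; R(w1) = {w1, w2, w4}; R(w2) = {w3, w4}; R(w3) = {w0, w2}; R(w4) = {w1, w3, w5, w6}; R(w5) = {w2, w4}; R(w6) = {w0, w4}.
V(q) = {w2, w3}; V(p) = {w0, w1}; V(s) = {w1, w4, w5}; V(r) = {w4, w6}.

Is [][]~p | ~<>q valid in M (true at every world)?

No

Recall that []ψ holds at a world iff ψ holds at every accessible world, and <>ψ holds iff ψ holds at some accessible world.
Let φ = [][]~p | ~<>q. Evaluate φ at each world:
  w0 (successors {w2, w5, w6}): φ is false.
  w1 (successors {w1, w2, w4}): φ is false.
  w2 (successors {w3, w4}): φ is false.
  w3 (successors {w0, w2}): φ is true.
  w4 (successors {w1, w3, w5, w6}): φ is false.
  w5 (successors {w2, w4}): φ is false.
  w6 (successors {w0, w4}): φ is true.
Detail at w0 (counterexample):
  At w0: [][]~p is false, ~<>q is false, so [][]~p | ~<>q is false.
    At w0: [][]~p requires []~p at every successor {w2, w5, w6}.
      []~p fails at w6, so [][]~p is false at w0.
    At w0: <>q is true, so ~<>q is false.
      At w0: <>q requires q at some successor in {w2, w5, w6}.
        q holds at w2, so <>q is true at w0.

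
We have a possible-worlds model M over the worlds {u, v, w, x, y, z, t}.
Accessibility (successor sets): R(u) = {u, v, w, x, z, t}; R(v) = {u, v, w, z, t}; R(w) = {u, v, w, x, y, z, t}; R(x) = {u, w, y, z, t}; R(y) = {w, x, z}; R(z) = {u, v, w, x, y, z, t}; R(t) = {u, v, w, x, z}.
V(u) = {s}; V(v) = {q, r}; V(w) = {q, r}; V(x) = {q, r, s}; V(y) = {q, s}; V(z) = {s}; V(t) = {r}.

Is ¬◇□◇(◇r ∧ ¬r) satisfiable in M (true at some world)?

Recall that □ψ holds at a world iff ψ holds at every accessible world, and ◇ψ holds iff ψ holds at some accessible world.
Let φ = ¬◇□◇(◇r ∧ ¬r). Evaluate φ at each world:
  u (successors {u, v, w, x, z, t}): φ is false.
  v (successors {u, v, w, z, t}): φ is false.
  w (successors {u, v, w, x, y, z, t}): φ is false.
  x (successors {u, w, y, z, t}): φ is false.
  y (successors {w, x, z}): φ is false.
  z (successors {u, v, w, x, y, z, t}): φ is false.
  t (successors {u, v, w, x, z}): φ is false.
For instance, at y:
  At y: ◇□◇(◇r ∧ ¬r) is true, so ¬◇□◇(◇r ∧ ¬r) is false.
    At y: ◇□◇(◇r ∧ ¬r) requires □◇(◇r ∧ ¬r) at some successor in {w, x, z}.
      □◇(◇r ∧ ¬r) holds at w, so ◇□◇(◇r ∧ ¬r) is true at y.

No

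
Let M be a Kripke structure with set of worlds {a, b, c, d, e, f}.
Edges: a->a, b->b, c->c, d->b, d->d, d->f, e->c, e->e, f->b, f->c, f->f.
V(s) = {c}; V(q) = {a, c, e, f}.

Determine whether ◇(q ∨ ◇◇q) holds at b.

No

Recall that ◇ψ holds at a world iff ψ holds at some accessible world.
At b: ◇(q ∨ ◇◇q) requires q ∨ ◇◇q at some successor in {b}.
  At b: q ∨ ◇◇q is false.
So ◇(q ∨ ◇◇q) is false at b.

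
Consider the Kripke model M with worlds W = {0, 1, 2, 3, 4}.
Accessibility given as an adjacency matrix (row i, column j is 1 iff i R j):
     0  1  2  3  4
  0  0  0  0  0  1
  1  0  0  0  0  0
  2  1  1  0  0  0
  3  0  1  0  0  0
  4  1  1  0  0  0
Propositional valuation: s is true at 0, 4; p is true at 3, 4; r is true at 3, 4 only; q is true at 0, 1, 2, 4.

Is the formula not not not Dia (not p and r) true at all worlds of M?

Yes

Let φ = not not not Dia (not p and r). Evaluate φ at each world:
  0 (successors {4}): φ is true.
  1 (successors ∅): φ is true.
  2 (successors {0, 1}): φ is true.
  3 (successors {1}): φ is true.
  4 (successors {0, 1}): φ is true.
For instance, at 4:
  At 4: not not Dia (not p and r) is false, so not not not Dia (not p and r) is true.
    At 4: not Dia (not p and r) is true, so not not Dia (not p and r) is false.
      At 4: Dia (not p and r) is false, so not Dia (not p and r) is true.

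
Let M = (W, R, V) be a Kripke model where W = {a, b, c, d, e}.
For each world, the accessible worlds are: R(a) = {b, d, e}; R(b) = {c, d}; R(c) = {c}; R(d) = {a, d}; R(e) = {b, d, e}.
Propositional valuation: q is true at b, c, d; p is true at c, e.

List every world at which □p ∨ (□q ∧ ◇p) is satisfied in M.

b, c

Recall that □ψ holds at a world iff ψ holds at every accessible world, and ◇ψ holds iff ψ holds at some accessible world.
Let φ = □p ∨ (□q ∧ ◇p). Evaluate φ at each world:
  a (successors {b, d, e}): φ is false.
  b (successors {c, d}): φ is true.
  c (successors {c}): φ is true.
  d (successors {a, d}): φ is false.
  e (successors {b, d, e}): φ is false.
For instance, at d:
  At d: □p is false, □q ∧ ◇p is false, so □p ∨ (□q ∧ ◇p) is false.
    At d: □p requires p at every successor {a, d}.
      p fails at a, so □p is false at d.
    At d: □q is false, ◇p is false, so □q ∧ ◇p is false.
      At d: □q requires q at every successor {a, d}.
        q fails at a, so □q is false at d.
      At d: ◇p requires p at some successor in {a, d}.
        At a: p is false.
        At d: p is false.
      So ◇p is false at d.
Satisfying worlds: {b, c}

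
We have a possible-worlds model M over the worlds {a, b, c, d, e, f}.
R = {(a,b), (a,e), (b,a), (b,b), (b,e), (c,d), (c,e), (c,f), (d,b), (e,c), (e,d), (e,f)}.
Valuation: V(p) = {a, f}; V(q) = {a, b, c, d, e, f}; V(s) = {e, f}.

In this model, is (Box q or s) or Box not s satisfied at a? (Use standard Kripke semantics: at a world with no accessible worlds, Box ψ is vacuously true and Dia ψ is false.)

Yes

At a: Box q or s is true, Box not s is false, so (Box q or s) or Box not s is true.
  At a: Box q is true, s is false, so Box q or s is true.
    At a: Box q requires q at every successor {b, e}.
      At b: q is true.
      At e: q is true.
    So Box q is true at a.
  At a: Box not s requires not s at every successor {b, e}.
    not s fails at e, so Box not s is false at a.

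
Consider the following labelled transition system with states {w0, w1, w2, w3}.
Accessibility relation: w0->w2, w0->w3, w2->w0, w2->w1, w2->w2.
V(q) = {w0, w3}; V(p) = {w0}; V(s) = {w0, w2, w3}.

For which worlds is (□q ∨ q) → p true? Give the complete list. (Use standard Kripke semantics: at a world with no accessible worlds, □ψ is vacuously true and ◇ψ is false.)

Recall that □ψ holds at a world iff ψ holds at every accessible world, and ◇ψ holds iff ψ holds at some accessible world.
Let φ = (□q ∨ q) → p. Evaluate φ at each world:
  w0 (successors {w2, w3}): φ is true.
  w1 (successors ∅): φ is false.
  w2 (successors {w0, w1, w2}): φ is true.
  w3 (successors ∅): φ is false.
For instance, at w0:
  At w0: □q ∨ q is true, p is true, so (□q ∨ q) → p is true.
    At w0: □q is false, q is true, so □q ∨ q is true.
      At w0: □q requires q at every successor {w2, w3}.
        q fails at w2, so □q is false at w0.
Satisfying worlds: {w0, w2}

w0, w2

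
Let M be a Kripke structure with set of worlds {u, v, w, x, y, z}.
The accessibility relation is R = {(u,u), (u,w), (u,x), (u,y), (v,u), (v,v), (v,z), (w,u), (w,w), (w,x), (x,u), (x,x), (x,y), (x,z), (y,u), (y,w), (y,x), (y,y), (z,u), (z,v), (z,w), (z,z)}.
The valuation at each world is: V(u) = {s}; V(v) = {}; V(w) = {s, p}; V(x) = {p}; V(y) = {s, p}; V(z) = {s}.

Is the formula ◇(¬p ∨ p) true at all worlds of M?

Yes

Recall that ◇ψ holds at a world iff ψ holds at some accessible world.
Let φ = ◇(¬p ∨ p). Evaluate φ at each world:
  u (successors {u, w, x, y}): φ is true.
  v (successors {u, v, z}): φ is true.
  w (successors {u, w, x}): φ is true.
  x (successors {u, x, y, z}): φ is true.
  y (successors {u, w, x, y}): φ is true.
  z (successors {u, v, w, z}): φ is true.
For instance, at v:
  At v: ◇(¬p ∨ p) requires ¬p ∨ p at some successor in {u, v, z}.
    ¬p ∨ p holds at u, so ◇(¬p ∨ p) is true at v.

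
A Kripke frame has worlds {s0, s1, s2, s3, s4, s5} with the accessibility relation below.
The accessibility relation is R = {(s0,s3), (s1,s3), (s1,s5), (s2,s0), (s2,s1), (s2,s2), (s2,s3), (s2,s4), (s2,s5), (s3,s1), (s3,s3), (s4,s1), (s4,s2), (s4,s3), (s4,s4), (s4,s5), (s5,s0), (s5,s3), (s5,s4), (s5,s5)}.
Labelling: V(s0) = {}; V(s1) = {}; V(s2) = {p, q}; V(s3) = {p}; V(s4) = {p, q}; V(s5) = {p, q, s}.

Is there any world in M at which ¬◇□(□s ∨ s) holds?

Let φ = ¬◇□(□s ∨ s). Evaluate φ at each world:
  s0 (successors {s3}): φ is true.
  s1 (successors {s3, s5}): φ is true.
  s2 (successors {s0, s1, s2, s3, s4, s5}): φ is true.
  s3 (successors {s1, s3}): φ is true.
  s4 (successors {s1, s2, s3, s4, s5}): φ is true.
  s5 (successors {s0, s3, s4, s5}): φ is true.
Detail at s0 (witness):
  At s0: ◇□(□s ∨ s) is false, so ¬◇□(□s ∨ s) is true.
    At s0: ◇□(□s ∨ s) requires □(□s ∨ s) at some successor in {s3}.
      At s3: □(□s ∨ s) is false.
    So ◇□(□s ∨ s) is false at s0.

Yes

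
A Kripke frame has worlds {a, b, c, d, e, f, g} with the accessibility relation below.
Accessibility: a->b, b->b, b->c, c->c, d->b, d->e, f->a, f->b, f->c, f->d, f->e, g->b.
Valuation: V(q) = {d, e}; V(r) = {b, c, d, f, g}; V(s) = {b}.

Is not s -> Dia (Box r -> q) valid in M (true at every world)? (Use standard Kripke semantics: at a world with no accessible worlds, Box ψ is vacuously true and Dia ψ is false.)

No

Let φ = not s -> Dia (Box r -> q). Evaluate φ at each world:
  a (successors {b}): φ is false.
  b (successors {b, c}): φ is true.
  c (successors {c}): φ is false.
  d (successors {b, e}): φ is true.
  e (successors ∅): φ is false.
  f (successors {a, b, c, d, e}): φ is true.
  g (successors {b}): φ is false.
Detail at a (counterexample):
  At a: not s is true, Dia (Box r -> q) is false, so not s -> Dia (Box r -> q) is false.
    At a: Dia (Box r -> q) requires Box r -> q at some successor in {b}.
      At b: Box r -> q is false.
    So Dia (Box r -> q) is false at a.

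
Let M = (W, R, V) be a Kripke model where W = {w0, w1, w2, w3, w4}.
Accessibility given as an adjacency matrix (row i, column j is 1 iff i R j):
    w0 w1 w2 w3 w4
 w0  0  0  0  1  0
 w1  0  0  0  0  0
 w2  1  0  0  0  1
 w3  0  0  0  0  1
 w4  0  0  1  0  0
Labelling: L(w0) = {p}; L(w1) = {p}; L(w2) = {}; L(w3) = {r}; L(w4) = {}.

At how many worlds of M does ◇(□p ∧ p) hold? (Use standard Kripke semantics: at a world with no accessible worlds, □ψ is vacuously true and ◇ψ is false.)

0

Let φ = ◇(□p ∧ p). Evaluate φ at each world:
  w0 (successors {w3}): φ is false.
  w1 (successors ∅): φ is false.
  w2 (successors {w0, w4}): φ is false.
  w3 (successors {w4}): φ is false.
  w4 (successors {w2}): φ is false.
For instance, at w3:
  At w3: ◇(□p ∧ p) requires □p ∧ p at some successor in {w4}.
    At w4: □p ∧ p is false.
  So ◇(□p ∧ p) is false at w3.
Satisfying worlds: none.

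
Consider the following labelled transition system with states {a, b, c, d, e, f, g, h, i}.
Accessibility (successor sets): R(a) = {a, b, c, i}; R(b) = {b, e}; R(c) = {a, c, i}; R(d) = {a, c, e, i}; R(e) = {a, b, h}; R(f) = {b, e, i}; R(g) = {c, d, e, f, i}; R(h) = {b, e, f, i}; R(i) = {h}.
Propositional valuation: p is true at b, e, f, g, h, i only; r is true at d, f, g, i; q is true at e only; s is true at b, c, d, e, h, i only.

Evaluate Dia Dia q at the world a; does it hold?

At a: Dia Dia q requires Dia q at some successor in {a, b, c, i}.
  Dia q holds at b, so Dia Dia q is true at a.
    At b: Dia q requires q at some successor in {b, e}.
      q holds at e, so Dia q is true at b.

Yes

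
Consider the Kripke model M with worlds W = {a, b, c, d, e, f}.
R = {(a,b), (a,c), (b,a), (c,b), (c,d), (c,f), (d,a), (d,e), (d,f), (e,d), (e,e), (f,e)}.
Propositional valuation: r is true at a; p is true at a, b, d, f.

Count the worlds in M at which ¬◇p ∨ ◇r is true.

3

Recall that ◇ψ holds at a world iff ψ holds at some accessible world.
Let φ = ¬◇p ∨ ◇r. Evaluate φ at each world:
  a (successors {b, c}): φ is false.
  b (successors {a}): φ is true.
  c (successors {b, d, f}): φ is false.
  d (successors {a, e, f}): φ is true.
  e (successors {d, e}): φ is false.
  f (successors {e}): φ is true.
For instance, at f:
  At f: ¬◇p is true, ◇r is false, so ¬◇p ∨ ◇r is true.
    At f: ◇p is false, so ¬◇p is true.
      At f: ◇p requires p at some successor in {e}.
        At e: p is false.
      So ◇p is false at f.
    At f: ◇r requires r at some successor in {e}.
      At e: r is false.
    So ◇r is false at f.
Satisfying worlds: {b, d, f}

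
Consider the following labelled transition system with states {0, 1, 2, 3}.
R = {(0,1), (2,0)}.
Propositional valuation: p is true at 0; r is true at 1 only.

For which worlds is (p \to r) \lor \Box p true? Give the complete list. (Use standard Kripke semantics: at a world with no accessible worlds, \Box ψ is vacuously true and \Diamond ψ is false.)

Let φ = (p \to r) \lor \Box p. Evaluate φ at each world:
  0 (successors {1}): φ is false.
  1 (successors ∅): φ is true.
  2 (successors {0}): φ is true.
  3 (successors ∅): φ is true.
For instance, at 2:
  At 2: p \to r is true, \Box p is true, so (p \to r) \lor \Box p is true.
    At 2: \Box p requires p at every successor {0}.
      At 0: p is true.
    So \Box p is true at 2.
Satisfying worlds: {1, 2, 3}

1, 2, 3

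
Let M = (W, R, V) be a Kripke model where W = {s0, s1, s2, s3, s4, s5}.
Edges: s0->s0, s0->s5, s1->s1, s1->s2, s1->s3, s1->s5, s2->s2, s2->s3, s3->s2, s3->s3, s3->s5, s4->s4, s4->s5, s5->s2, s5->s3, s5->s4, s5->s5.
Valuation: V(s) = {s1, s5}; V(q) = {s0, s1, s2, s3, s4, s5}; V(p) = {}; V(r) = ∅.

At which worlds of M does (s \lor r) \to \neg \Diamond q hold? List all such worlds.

Let φ = (s \lor r) \to \neg \Diamond q. Evaluate φ at each world:
  s0 (successors {s0, s5}): φ is true.
  s1 (successors {s1, s2, s3, s5}): φ is false.
  s2 (successors {s2, s3}): φ is true.
  s3 (successors {s2, s3, s5}): φ is true.
  s4 (successors {s4, s5}): φ is true.
  s5 (successors {s2, s3, s4, s5}): φ is false.
For instance, at s3:
  At s3: s \lor r is false, \neg \Diamond q is false, so (s \lor r) \to \neg \Diamond q is true.
    At s3: \Diamond q is true, so \neg \Diamond q is false.
      At s3: \Diamond q requires q at some successor in {s2, s3, s5}.
        q holds at s2, so \Diamond q is true at s3.
Satisfying worlds: {s0, s2, s3, s4}

s0, s2, s3, s4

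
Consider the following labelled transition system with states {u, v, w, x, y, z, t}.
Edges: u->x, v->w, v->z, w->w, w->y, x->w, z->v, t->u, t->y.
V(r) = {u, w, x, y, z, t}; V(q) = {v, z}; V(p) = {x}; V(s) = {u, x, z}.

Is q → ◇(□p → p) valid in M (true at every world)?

Yes

Recall that □ψ holds at a world iff ψ holds at every accessible world, and ◇ψ holds iff ψ holds at some accessible world.
Let φ = q → ◇(□p → p). Evaluate φ at each world:
  u (successors {x}): φ is true.
  v (successors {w, z}): φ is true.
  w (successors {w, y}): φ is true.
  x (successors {w}): φ is true.
  y (successors ∅): φ is true.
  z (successors {v}): φ is true.
  t (successors {u, y}): φ is true.
For instance, at t:
  At t: q is false, ◇(□p → p) is false, so q → ◇(□p → p) is true.
    At t: ◇(□p → p) requires □p → p at some successor in {u, y}.
      At u: □p → p is false.
      At y: □p → p is false.
    So ◇(□p → p) is false at t.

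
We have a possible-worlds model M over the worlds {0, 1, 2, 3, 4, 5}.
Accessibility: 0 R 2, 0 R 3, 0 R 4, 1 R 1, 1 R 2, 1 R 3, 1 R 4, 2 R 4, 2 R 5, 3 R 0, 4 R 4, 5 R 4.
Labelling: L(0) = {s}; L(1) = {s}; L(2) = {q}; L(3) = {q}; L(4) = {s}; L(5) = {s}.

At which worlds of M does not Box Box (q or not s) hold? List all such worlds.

0, 1, 2, 3, 4, 5

Let φ = not Box Box (q or not s). Evaluate φ at each world:
  0 (successors {2, 3, 4}): φ is true.
  1 (successors {1, 2, 3, 4}): φ is true.
  2 (successors {4, 5}): φ is true.
  3 (successors {0}): φ is true.
  4 (successors {4}): φ is true.
  5 (successors {4}): φ is true.
For instance, at 2:
  At 2: Box Box (q or not s) is false, so not Box Box (q or not s) is true.
    At 2: Box Box (q or not s) requires Box (q or not s) at every successor {4, 5}.
      Box (q or not s) fails at 4, so Box Box (q or not s) is false at 2.
Satisfying worlds: {0, 1, 2, 3, 4, 5}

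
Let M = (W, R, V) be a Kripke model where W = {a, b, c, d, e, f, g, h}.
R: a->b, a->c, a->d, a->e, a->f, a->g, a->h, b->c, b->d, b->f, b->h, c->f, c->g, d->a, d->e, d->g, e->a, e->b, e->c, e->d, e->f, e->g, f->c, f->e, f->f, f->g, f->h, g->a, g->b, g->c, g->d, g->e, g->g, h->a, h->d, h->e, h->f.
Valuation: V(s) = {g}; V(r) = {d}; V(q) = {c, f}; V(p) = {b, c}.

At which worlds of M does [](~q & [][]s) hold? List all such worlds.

none

Let φ = [](~q & [][]s). Evaluate φ at each world:
  a (successors {b, c, d, e, f, g, h}): φ is false.
  b (successors {c, d, f, h}): φ is false.
  c (successors {f, g}): φ is false.
  d (successors {a, e, g}): φ is false.
  e (successors {a, b, c, d, f, g}): φ is false.
  f (successors {c, e, f, g, h}): φ is false.
  g (successors {a, b, c, d, e, g}): φ is false.
  h (successors {a, d, e, f}): φ is false.
For instance, at a:
  At a: [](~q & [][]s) requires ~q & [][]s at every successor {b, c, d, e, f, g, h}.
    ~q & [][]s fails at b, so [](~q & [][]s) is false at a.
      At b: ~q is true, [][]s is false, so ~q & [][]s is false.
Satisfying worlds: none.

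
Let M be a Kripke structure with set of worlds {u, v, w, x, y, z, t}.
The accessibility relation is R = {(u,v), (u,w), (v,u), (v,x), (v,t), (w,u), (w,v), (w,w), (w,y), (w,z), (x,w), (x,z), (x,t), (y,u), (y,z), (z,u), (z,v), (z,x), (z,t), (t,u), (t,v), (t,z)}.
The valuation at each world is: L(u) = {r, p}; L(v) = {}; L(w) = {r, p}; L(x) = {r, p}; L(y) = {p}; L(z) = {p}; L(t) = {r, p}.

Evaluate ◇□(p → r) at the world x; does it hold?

Yes

At x: ◇□(p → r) requires □(p → r) at some successor in {w, z, t}.
  □(p → r) holds at z, so ◇□(p → r) is true at x.
    At z: □(p → r) requires p → r at every successor {u, v, x, t}.
      At u: p → r is true.
      At v: p → r is true.
      At x: p → r is true.
      At t: p → r is true.
    So □(p → r) is true at z.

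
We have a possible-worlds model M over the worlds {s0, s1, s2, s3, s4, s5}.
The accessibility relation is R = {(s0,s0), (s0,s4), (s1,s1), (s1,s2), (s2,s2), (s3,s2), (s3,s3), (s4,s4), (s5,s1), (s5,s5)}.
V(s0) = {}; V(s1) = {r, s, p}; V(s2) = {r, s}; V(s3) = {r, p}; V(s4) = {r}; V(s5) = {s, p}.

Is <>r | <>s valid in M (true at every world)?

Yes

Let φ = <>r | <>s. Evaluate φ at each world:
  s0 (successors {s0, s4}): φ is true.
  s1 (successors {s1, s2}): φ is true.
  s2 (successors {s2}): φ is true.
  s3 (successors {s2, s3}): φ is true.
  s4 (successors {s4}): φ is true.
  s5 (successors {s1, s5}): φ is true.
For instance, at s0:
  At s0: <>r is true, <>s is false, so <>r | <>s is true.
    At s0: <>r requires r at some successor in {s0, s4}.
      r holds at s4, so <>r is true at s0.
    At s0: <>s requires s at some successor in {s0, s4}.
      At s0: s is false.
      At s4: s is false.
    So <>s is false at s0.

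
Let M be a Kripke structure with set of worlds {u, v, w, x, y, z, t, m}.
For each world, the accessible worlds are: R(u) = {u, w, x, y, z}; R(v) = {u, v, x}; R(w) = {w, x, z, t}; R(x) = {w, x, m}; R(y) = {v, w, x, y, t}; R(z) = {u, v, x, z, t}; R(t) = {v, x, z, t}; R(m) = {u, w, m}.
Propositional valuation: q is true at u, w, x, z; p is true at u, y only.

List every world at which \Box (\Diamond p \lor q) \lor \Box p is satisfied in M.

u, v, x, m

Let φ = \Box (\Diamond p \lor q) \lor \Box p. Evaluate φ at each world:
  u (successors {u, w, x, y, z}): φ is true.
  v (successors {u, v, x}): φ is true.
  w (successors {w, x, z, t}): φ is false.
  x (successors {w, x, m}): φ is true.
  y (successors {v, w, x, y, t}): φ is false.
  z (successors {u, v, x, z, t}): φ is false.
  t (successors {v, x, z, t}): φ is false.
  m (successors {u, w, m}): φ is true.
For instance, at t:
  At t: \Box (\Diamond p \lor q) is false, \Box p is false, so \Box (\Diamond p \lor q) \lor \Box p is false.
    At t: \Box (\Diamond p \lor q) requires \Diamond p \lor q at every successor {v, x, z, t}.
      \Diamond p \lor q fails at t, so \Box (\Diamond p \lor q) is false at t.
    At t: \Box p requires p at every successor {v, x, z, t}.
      p fails at v, so \Box p is false at t.
Satisfying worlds: {u, v, x, m}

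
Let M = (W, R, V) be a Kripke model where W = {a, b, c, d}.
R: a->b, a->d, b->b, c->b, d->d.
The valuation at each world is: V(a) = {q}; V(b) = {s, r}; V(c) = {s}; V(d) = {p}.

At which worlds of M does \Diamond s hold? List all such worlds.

a, b, c

Recall that \Diamond ψ holds at a world iff ψ holds at some accessible world.
Let φ = \Diamond s. Evaluate φ at each world:
  a (successors {b, d}): φ is true.
  b (successors {b}): φ is true.
  c (successors {b}): φ is true.
  d (successors {d}): φ is false.
For instance, at b:
  At b: \Diamond s requires s at some successor in {b}.
    s holds at b, so \Diamond s is true at b.
Satisfying worlds: {a, b, c}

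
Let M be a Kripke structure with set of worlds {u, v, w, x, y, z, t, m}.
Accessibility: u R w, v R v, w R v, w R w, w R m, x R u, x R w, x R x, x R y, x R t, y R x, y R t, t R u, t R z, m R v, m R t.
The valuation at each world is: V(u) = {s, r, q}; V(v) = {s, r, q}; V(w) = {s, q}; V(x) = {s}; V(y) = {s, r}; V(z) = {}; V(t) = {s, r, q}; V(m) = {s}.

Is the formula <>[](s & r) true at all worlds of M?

No

Recall that []ψ holds at a world iff ψ holds at every accessible world, and <>ψ holds iff ψ holds at some accessible world.
Let φ = <>[](s & r). Evaluate φ at each world:
  u (successors {w}): φ is false.
  v (successors {v}): φ is true.
  w (successors {v, w, m}): φ is true.
  x (successors {u, w, x, y, t}): φ is false.
  y (successors {x, t}): φ is false.
  z (successors ∅): φ is false.
  t (successors {u, z}): φ is true.
  m (successors {v, t}): φ is true.
Detail at u (counterexample):
  At u: <>[](s & r) requires [](s & r) at some successor in {w}.
    At w: [](s & r) is false.
  So <>[](s & r) is false at u.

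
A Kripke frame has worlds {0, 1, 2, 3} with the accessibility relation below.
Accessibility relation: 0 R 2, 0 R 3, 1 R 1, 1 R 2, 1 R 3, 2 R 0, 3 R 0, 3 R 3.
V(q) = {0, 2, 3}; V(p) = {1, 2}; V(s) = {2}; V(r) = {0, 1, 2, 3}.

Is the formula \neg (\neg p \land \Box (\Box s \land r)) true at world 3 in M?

Yes

At 3: \neg p \land \Box (\Box s \land r) is false, so \neg (\neg p \land \Box (\Box s \land r)) is true.
  At 3: \neg p is true, \Box (\Box s \land r) is false, so \neg p \land \Box (\Box s \land r) is false.
    At 3: \Box (\Box s \land r) requires \Box s \land r at every successor {0, 3}.
      \Box s \land r fails at 0, so \Box (\Box s \land r) is false at 3.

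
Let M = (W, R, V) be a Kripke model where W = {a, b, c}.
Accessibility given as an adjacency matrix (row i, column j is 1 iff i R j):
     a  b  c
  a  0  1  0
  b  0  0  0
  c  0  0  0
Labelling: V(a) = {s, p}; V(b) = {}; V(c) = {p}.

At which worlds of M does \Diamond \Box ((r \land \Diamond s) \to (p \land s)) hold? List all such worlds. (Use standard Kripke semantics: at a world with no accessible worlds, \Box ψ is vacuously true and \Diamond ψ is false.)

a

Recall that \Box ψ holds at a world iff ψ holds at every accessible world, and \Diamond ψ holds iff ψ holds at some accessible world.
Let φ = \Diamond \Box ((r \land \Diamond s) \to (p \land s)). Evaluate φ at each world:
  a (successors {b}): φ is true.
  b (successors ∅): φ is false.
  c (successors ∅): φ is false.
For instance, at a:
  At a: \Diamond \Box ((r \land \Diamond s) \to (p \land s)) requires \Box ((r \land \Diamond s) \to (p \land s)) at some successor in {b}.
    \Box ((r \land \Diamond s) \to (p \land s)) holds at b, so \Diamond \Box ((r \land \Diamond s) \to (p \land s)) is true at a.
      At b: no accessible worlds, so \Box ((r \land \Diamond s) \to (p \land s)) holds vacuously.
Satisfying worlds: {a}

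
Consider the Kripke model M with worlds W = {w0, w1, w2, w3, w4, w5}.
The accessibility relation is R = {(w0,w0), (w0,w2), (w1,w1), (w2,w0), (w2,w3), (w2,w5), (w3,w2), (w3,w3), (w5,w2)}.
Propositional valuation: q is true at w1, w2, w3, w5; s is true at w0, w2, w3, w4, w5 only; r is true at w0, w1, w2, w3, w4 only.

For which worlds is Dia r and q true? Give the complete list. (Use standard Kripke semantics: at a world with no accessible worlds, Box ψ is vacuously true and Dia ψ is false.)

Let φ = Dia r and q. Evaluate φ at each world:
  w0 (successors {w0, w2}): φ is false.
  w1 (successors {w1}): φ is true.
  w2 (successors {w0, w3, w5}): φ is true.
  w3 (successors {w2, w3}): φ is true.
  w4 (successors ∅): φ is false.
  w5 (successors {w2}): φ is true.
For instance, at w1:
  At w1: Dia r is true, q is true, so Dia r and q is true.
    At w1: Dia r requires r at some successor in {w1}.
      r holds at w1, so Dia r is true at w1.
Satisfying worlds: {w1, w2, w3, w5}

w1, w2, w3, w5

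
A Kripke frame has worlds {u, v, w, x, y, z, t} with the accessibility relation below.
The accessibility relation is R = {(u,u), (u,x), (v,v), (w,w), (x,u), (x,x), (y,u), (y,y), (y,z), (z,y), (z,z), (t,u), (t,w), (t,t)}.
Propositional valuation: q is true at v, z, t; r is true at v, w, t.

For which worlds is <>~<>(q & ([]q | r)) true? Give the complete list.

u, w, x, y, z, t

Recall that []ψ holds at a world iff ψ holds at every accessible world, and <>ψ holds iff ψ holds at some accessible world.
Let φ = <>~<>(q & ([]q | r)). Evaluate φ at each world:
  u (successors {u, x}): φ is true.
  v (successors {v}): φ is false.
  w (successors {w}): φ is true.
  x (successors {u, x}): φ is true.
  y (successors {u, y, z}): φ is true.
  z (successors {y, z}): φ is true.
  t (successors {u, w, t}): φ is true.
For instance, at v:
  At v: <>~<>(q & ([]q | r)) requires ~<>(q & ([]q | r)) at some successor in {v}.
    At v: ~<>(q & ([]q | r)) is false.
  So <>~<>(q & ([]q | r)) is false at v.
Satisfying worlds: {u, w, x, y, z, t}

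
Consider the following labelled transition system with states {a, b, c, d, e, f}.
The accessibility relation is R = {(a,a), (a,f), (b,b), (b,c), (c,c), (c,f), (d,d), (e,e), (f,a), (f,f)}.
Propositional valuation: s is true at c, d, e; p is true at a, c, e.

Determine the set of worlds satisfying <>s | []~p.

Let φ = <>s | []~p. Evaluate φ at each world:
  a (successors {a, f}): φ is false.
  b (successors {b, c}): φ is true.
  c (successors {c, f}): φ is true.
  d (successors {d}): φ is true.
  e (successors {e}): φ is true.
  f (successors {a, f}): φ is false.
For instance, at d:
  At d: <>s is true, []~p is true, so <>s | []~p is true.
    At d: <>s requires s at some successor in {d}.
      s holds at d, so <>s is true at d.
    At d: []~p requires ~p at every successor {d}.
      At d: ~p is true.
    So []~p is true at d.
Satisfying worlds: {b, c, d, e}

b, c, d, e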